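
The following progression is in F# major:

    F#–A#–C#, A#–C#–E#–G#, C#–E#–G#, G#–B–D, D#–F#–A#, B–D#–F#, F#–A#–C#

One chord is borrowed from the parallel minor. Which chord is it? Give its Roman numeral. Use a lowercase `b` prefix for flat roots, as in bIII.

ii°

F# major has the diatonic set F#, G#m, A#m, B, C#, D#m, E#dim. F#–A#–C# = F#, A#–C#–E#–G# = A#m7, C#–E#–G# = C#, D#–F#–A# = D#m and B–D#–F# = B are all diatonic. But G#–B–D is foreign: the diatonic ii on degree 2 is G#m, whereas G#dim comes from F# minor. It is labeled ii°.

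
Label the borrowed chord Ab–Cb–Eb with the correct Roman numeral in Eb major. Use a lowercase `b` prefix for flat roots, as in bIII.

iv

The root Ab is the diatonic 4th degree of Eb major; the borrowing shows in the chord quality. Ab–Cb–Eb is a minor chord — the form found in Eb minor, not the diatonic IV (Ab). Borrowed into Eb major it is written iv.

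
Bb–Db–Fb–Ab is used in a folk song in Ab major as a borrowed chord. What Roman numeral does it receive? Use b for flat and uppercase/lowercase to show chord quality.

Bb is scale degree 2 in Ab major. Bb–Db–Fb–Ab is a half-diminished-seventh chord — the form found in Ab minor, not the diatonic ii (Bbm). Borrowed into Ab major it is written iiø7.

iiø7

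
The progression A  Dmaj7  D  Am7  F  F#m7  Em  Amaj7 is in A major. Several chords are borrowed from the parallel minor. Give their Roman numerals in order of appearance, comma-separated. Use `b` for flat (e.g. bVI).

i7, bVI, v

In A major the diatonic chords are A, Bm, C#m, D, E, F#m, G#dim. A, Dmaj7, D, F#m7 and Amaj7 are all diatonic. Am7 (A–C–E–G) is not: scale degree 1 in A major carries A (I). In A minor the chord on that degree is Am7, so here it functions as i7, borrowed from the parallel minor. But F (F–A–C) is foreign: the diatonic vi on degree 6 is F#m, whereas F comes from A minor. It is labeled bVI. Em (E–G–B) is not: scale degree 5 in A major carries E (V). In A minor the chord on that degree is Em, so here it functions as v, borrowed from the parallel minor.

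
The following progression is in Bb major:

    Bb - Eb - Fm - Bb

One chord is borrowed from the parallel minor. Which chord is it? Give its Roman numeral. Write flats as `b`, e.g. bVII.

In Bb major the diatonic chords are Bb, Cm, Dm, Eb, F, Gm, Adim. Of the given chords, Bb and Eb are diatonic. Fm (F–Ab–C) is not: scale degree 5 in Bb major carries F (V). In Bb minor the chord on that degree is Fm, so here it functions as v, borrowed from the parallel minor.

v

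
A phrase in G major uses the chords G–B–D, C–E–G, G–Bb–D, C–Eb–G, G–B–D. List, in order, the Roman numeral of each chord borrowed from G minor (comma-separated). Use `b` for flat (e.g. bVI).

The diatonic triads in G major are G, Am, Bm, C, D, Em, F#dim. G–B–D = G and C–E–G = C are both diatonic. G–Bb–D doesn't fit — on degree 1 G major would have G (I). Gm is the degree-1 chord of G minor, so it is the borrowed i. C–Eb–G doesn't fit — on degree 4 G major would have C (IV). Cm is the degree-4 chord of G minor, so it is the borrowed iv.

i, iv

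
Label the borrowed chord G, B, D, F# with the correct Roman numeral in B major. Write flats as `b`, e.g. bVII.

bVImaj7

The root G is the lowered 6th scale degree — diatonically B major has G# there. G–B–D–F# is a major-seventh chord — the form found in B minor, not the diatonic vi (G#m). Borrowed into B major it is written bVImaj7.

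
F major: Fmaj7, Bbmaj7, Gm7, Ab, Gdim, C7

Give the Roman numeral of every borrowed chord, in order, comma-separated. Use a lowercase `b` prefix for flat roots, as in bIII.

bIII, ii°

The diatonic triads in F major are F, Gm, Am, Bb, C, Dm, Edim. Fmaj7, Bbmaj7, Gm7 and C7 are all diatonic. Ab (Ab–C–Eb) doesn't fit — on degree 3 F major would have Am (iii). Ab is the degree-3 chord of F minor, so it is the borrowed bIII. But Gdim (G–Bb–Db) is foreign: the diatonic ii on degree 2 is Gm, whereas Gdim comes from F minor. It is labeled ii°.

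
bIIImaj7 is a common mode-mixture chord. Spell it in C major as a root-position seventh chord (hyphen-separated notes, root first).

Eb-G-Bb-D

Scale degree 3 in C major is E. bIIImaj7 uses the lowered form, Eb, taken from C minor. Building the major-seventh chord from the parallel minor on Eb: Eb–G–Bb–D.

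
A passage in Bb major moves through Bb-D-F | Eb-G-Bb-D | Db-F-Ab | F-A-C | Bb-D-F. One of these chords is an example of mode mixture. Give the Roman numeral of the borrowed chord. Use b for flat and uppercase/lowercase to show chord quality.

bIII

Bb major has the diatonic set Bb, Cm, Dm, Eb, F, Gm, Adim. Bb–D–F = Bb, Eb–G–Bb–D = Ebmaj7 and F–A–C = F all belong to that set. But Db–F–Ab is foreign: the diatonic iii on degree 3 is Dm, whereas Db comes from Bb minor. It is labeled bIII.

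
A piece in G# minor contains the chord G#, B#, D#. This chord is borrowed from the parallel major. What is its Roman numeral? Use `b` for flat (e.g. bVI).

The root G# is the diatonic 1st degree of G# minor; the borrowing shows in the chord quality. The diatonic chord on degree 1 would be G#m (i), but G#–B#–D# is the major chord from G# major. As a borrowed chord it is labeled I.

I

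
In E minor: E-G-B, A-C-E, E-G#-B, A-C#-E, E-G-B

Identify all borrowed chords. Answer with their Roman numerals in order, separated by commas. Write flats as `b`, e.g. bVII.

In E minor (with V from harmonic minor) the diatonic chords are Em, F#dim, G, Am, B, C, D. E–G–B = Em and A–C–E = Am both belong to that set. E–G#–B is not: scale degree 1 in E minor carries Em (i). In E major the chord on that degree is E, so here it functions as I, borrowed from the parallel major. A–C#–E doesn't fit — on degree 4 E minor would have Am (iv). A is the degree-4 chord of E major, so it is the borrowed IV.

I, IV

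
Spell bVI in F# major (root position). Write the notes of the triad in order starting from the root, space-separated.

D F# A

Scale degree 6 in F# major is D#. bVI uses the lowered form, D, taken from F# minor. Building the major chord from the parallel minor on D: D–F#–A.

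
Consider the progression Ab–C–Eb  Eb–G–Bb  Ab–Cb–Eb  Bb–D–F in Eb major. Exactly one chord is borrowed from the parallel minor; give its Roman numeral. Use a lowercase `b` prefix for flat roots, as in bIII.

iv

The diatonic triads in Eb major are Eb, Fm, Gm, Ab, Bb, Cm, Ddim. Ab–C–Eb = Ab, Eb–G–Bb = Eb and Bb–D–F = Bb are all diatonic. But Ab–Cb–Eb is foreign: the diatonic IV on degree 4 is Ab, whereas Abm comes from Eb minor. It is labeled iv.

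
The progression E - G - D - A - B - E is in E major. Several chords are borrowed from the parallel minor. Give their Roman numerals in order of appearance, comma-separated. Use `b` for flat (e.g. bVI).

The diatonic triads in E major are E, F#m, G#m, A, B, C#m, D#dim. E, A and B are all diatonic. G (G–B–D) doesn't fit — on degree 3 E major would have G#m (iii). G is the degree-3 chord of E minor, so it is the borrowed bIII. D (D–F#–A) is not: scale degree 7 in E major carries D#dim (vii°). In E minor the chord on that degree is D, so here it functions as bVII, borrowed from the parallel minor.

bIII, bVII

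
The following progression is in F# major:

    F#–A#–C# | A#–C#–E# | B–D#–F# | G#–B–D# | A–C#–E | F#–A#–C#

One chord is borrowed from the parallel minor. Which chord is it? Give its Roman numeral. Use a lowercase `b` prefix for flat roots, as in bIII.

F# major has the diatonic set F#, G#m, A#m, B, C#, D#m, E#dim. Of the given chords, F#–A#–C# = F#, A#–C#–E# = A#m, B–D#–F# = B and G#–B–D# = G#m are diatonic. A–C#–E is not: scale degree 3 in F# major carries A#m (iii). In F# minor the chord on that degree is A, so here it functions as bIII, borrowed from the parallel minor.

bIII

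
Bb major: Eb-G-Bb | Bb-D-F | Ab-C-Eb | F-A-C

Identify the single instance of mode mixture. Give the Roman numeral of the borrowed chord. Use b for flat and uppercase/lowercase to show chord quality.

bVII

Bb major has the diatonic set Bb, Cm, Dm, Eb, F, Gm, Adim. Eb–G–Bb = Eb, Bb–D–F = Bb and F–A–C = F are all diatonic. But Ab–C–Eb is foreign: the diatonic vii° on degree 7 is Adim, whereas Ab comes from Bb minor. It is labeled bVII.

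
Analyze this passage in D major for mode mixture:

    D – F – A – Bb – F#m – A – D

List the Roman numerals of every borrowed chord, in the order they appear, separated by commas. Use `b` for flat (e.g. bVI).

bIII, bVI

The diatonic triads in D major are D, Em, F#m, G, A, Bm, C#dim. Of the given chords, D, A and F#m are diatonic. F (F–A–C) doesn't fit — on degree 3 D major would have F#m (iii). F is the degree-3 chord of D minor, so it is the borrowed bIII. Bb (Bb–D–F) is not: scale degree 6 in D major carries Bm (vi). In D minor the chord on that degree is Bb, so here it functions as bVI, borrowed from the parallel minor.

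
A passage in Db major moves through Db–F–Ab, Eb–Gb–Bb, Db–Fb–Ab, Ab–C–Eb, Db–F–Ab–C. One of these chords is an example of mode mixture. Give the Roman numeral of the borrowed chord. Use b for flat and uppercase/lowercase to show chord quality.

The diatonic triads in Db major are Db, Ebm, Fm, Gb, Ab, Bbm, Cdim. Db–F–Ab = Db, Eb–Gb–Bb = Ebm, Ab–C–Eb = Ab and Db–F–Ab–C = Dbmaj7 all belong to that set. Db–Fb–Ab doesn't fit — on degree 1 Db major would have Db (I). Dbm is the degree-1 chord of Db minor, so it is the borrowed i.

i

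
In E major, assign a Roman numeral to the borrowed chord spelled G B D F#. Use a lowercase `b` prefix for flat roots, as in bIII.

bIIImaj7

G is the lowered form of scale degree 3 in E major (the diatonic degree 3 is G#). G–B–D–F# is a major-seventh chord — the form found in E minor, not the diatonic iii (G#m). Borrowed into E major it is written bIIImaj7.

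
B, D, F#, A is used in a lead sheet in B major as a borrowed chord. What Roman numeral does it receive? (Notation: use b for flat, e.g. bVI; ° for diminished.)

i7

B is scale degree 1 in B major. The diatonic chord on degree 1 would be B (I), but B–D–F#–A is the minor-seventh chord from B minor. As a borrowed chord it is labeled i7.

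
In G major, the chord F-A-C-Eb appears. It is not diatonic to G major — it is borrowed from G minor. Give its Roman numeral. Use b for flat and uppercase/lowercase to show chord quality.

bVII7

In G major scale degree 7 is F#; F is its lowered form, from G minor. The diatonic chord on degree 7 would be F#dim (vii°), but F–A–C–Eb is the dominant-seventh chord from G minor. As a borrowed chord it is labeled bVII7.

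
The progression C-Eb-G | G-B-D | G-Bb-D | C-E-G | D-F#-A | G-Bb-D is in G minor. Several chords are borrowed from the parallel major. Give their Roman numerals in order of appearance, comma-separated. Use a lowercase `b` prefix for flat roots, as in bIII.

I, IV

G minor has the diatonic set Gm, Adim, Bb, Cm, D, Eb, F (with V from harmonic minor). C–Eb–G = Cm, G–Bb–D = Gm and D–F#–A = D all belong to that set. G–B–D doesn't fit — on degree 1 G minor would have Gm (i). G is the degree-1 chord of G major, so it is the borrowed I. C–E–G is not: scale degree 4 in G minor carries Cm (iv). In G major the chord on that degree is C, so here it functions as IV, borrowed from the parallel major.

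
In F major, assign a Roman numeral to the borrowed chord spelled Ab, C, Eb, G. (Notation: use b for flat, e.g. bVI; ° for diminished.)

bIIImaj7

In F major scale degree 3 is A; Ab is its lowered form, from F minor. The diatonic chord on degree 3 would be Am (iii), but Ab–C–Eb–G is the major-seventh chord from F minor. As a borrowed chord it is labeled bIIImaj7.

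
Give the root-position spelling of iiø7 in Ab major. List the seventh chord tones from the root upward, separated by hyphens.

iiø7 is built on scale degree 2, which is Bb in both Ab major and its parallel. In Ab minor the chord on Bb is Bb–Db–Fb–Ab.

Bb-Db-Fb-Ab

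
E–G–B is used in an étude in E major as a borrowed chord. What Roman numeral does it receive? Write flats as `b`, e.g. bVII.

i

E is scale degree 1 in E major. Diatonically E major has E (I) on that degree; E–G–B is instead the minor chord native to E minor, so it takes the label i.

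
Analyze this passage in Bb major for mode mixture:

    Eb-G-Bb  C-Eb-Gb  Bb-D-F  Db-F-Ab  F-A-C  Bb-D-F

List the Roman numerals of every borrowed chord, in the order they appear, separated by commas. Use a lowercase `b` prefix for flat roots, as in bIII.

ii°, bIII

Bb major has the diatonic set Bb, Cm, Dm, Eb, F, Gm, Adim. Of the given chords, Eb–G–Bb = Eb, Bb–D–F = Bb and F–A–C = F are diatonic. C–Eb–Gb doesn't fit — on degree 2 Bb major would have Cm (ii). Cdim is the degree-2 chord of Bb minor, so it is the borrowed ii°. Db–F–Ab doesn't fit — on degree 3 Bb major would have Dm (iii). Db is the degree-3 chord of Bb minor, so it is the borrowed bIII.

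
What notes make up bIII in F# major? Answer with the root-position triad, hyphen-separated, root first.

A-C#-E

The root of bIII is the lowered 3rd degree: A# becomes A. Stacking thirds in F# minor on A gives A–C#–E.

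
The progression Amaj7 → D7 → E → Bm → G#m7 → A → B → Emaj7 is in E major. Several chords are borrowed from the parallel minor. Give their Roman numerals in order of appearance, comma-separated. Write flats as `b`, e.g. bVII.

bVII7, v

In E major the diatonic chords are E, F#m, G#m, A, B, C#m, D#dim. Amaj7, E, G#m7, A, B and Emaj7 are all diatonic. D7 (D–F#–A–C) is not: scale degree 7 in E major carries D#dim (vii°). In E minor the chord on that degree is D7, so here it functions as bVII7, borrowed from the parallel minor. But Bm (B–D–F#) is foreign: the diatonic V on degree 5 is B, whereas Bm comes from E minor. It is labeled v.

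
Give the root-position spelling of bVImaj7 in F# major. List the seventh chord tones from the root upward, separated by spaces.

D F# A C#

The root of bVImaj7 is the lowered 6th degree: D# becomes D. Stacking thirds in F# minor on D gives D–F#–A–C#.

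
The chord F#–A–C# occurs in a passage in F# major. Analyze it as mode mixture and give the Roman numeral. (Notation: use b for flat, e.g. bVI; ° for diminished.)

F# is scale degree 1 in F# major. Diatonically F# major has F# (I) on that degree; F#–A–C# is instead the minor chord native to F# minor, so it takes the label i.

i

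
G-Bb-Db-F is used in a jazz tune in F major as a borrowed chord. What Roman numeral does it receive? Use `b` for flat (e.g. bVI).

iiø7

The root G is the diatonic 2nd degree of F major; the borrowing shows in the chord quality. Diatonically F major has Gm (ii) on that degree; G–Bb–Db–F is instead the half-diminished-seventh chord native to F minor, so it takes the label iiø7.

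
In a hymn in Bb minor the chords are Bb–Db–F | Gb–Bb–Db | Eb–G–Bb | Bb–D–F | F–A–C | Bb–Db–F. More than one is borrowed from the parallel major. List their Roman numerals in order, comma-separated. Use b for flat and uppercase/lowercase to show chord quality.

In Bb minor (with V from harmonic minor) the diatonic chords are Bbm, Cdim, Db, Ebm, F, Gb, Ab. Of the given chords, Bb–Db–F = Bbm, Gb–Bb–Db = Gb and F–A–C = F are diatonic. Eb–G–Bb is not: scale degree 4 in Bb minor carries Ebm (iv). In Bb major the chord on that degree is Eb, so here it functions as IV, borrowed from the parallel major. But Bb–D–F is foreign: the diatonic i on degree 1 is Bbm, whereas Bb comes from Bb major. It is labeled I.

IV, I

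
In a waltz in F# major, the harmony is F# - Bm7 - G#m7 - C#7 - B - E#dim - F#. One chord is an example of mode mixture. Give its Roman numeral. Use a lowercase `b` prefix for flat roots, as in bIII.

F# major has the diatonic set F#, G#m, A#m, B, C#, D#m, E#dim. F#, G#m7, C#7, B and E#dim are all diatonic. Bm7 (B–D–F#–A) doesn't fit — on degree 4 F# major would have B (IV). Bm7 is the degree-4 chord of F# minor, so it is the borrowed iv7.

iv7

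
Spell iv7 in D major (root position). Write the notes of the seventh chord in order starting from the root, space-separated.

iv7 is built on scale degree 4, which is G in both D major and its parallel. Building the minor-seventh chord from the parallel minor on G: G–Bb–D–F.

G Bb D F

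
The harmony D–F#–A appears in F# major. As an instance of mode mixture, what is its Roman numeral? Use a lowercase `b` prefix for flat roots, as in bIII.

D is the lowered form of scale degree 6 in F# major (the diatonic degree 6 is D#). D–F#–A is a major chord — the form found in F# minor, not the diatonic vi (D#m). Borrowed into F# major it is written bVI.

bVI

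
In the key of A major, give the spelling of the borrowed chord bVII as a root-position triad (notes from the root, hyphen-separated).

G-B-D

The root of bVII is the lowered 7th degree: G# becomes G. Building the major chord from the parallel minor on G: G–B–D.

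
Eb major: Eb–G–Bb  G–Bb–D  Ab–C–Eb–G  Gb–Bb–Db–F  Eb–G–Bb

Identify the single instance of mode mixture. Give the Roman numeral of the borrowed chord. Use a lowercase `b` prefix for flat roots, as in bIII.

Eb major has the diatonic set Eb, Fm, Gm, Ab, Bb, Cm, Ddim. Eb–G–Bb = Eb, G–Bb–D = Gm and Ab–C–Eb–G = Abmaj7 are all diatonic. Gb–Bb–Db–F doesn't fit — on degree 3 Eb major would have Gm (iii). Gbmaj7 is the degree-3 chord of Eb minor, so it is the borrowed bIIImaj7.

bIIImaj7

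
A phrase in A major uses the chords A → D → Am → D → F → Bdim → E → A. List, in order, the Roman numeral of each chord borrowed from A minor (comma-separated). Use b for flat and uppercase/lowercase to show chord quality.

A major has the diatonic set A, Bm, C#m, D, E, F#m, G#dim. A, D and E all belong to that set. Am (A–C–E) doesn't fit — on degree 1 A major would have A (I). Am is the degree-1 chord of A minor, so it is the borrowed i. But F (F–A–C) is foreign: the diatonic vi on degree 6 is F#m, whereas F comes from A minor. It is labeled bVI. But Bdim (B–D–F) is foreign: the diatonic ii on degree 2 is Bm, whereas Bdim comes from A minor. It is labeled ii°.

i, bVI, ii°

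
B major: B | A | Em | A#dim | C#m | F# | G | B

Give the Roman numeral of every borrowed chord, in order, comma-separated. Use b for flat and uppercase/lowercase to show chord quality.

In B major the diatonic chords are B, C#m, D#m, E, F#, G#m, A#dim. B, A#dim, C#m and F# all belong to that set. A (A–C#–E) is not: scale degree 7 in B major carries A#dim (vii°). In B minor the chord on that degree is A, so here it functions as bVII, borrowed from the parallel minor. Em (E–G–B) doesn't fit — on degree 4 B major would have E (IV). Em is the degree-4 chord of B minor, so it is the borrowed iv. But G (G–B–D) is foreign: the diatonic vi on degree 6 is G#m, whereas G comes from B minor. It is labeled bVI.

bVII, iv, bVI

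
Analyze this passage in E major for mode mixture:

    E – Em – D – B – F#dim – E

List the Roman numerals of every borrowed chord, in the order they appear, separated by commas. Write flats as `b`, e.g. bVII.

i, bVII, ii°

The diatonic triads in E major are E, F#m, G#m, A, B, C#m, D#dim. Of the given chords, E and B are diatonic. Em (E–G–B) doesn't fit — on degree 1 E major would have E (I). Em is the degree-1 chord of E minor, so it is the borrowed i. D (D–F#–A) is not: scale degree 7 in E major carries D#dim (vii°). In E minor the chord on that degree is D, so here it functions as bVII, borrowed from the parallel minor. F#dim (F#–A–C) is not: scale degree 2 in E major carries F#m (ii). In E minor the chord on that degree is F#dim, so here it functions as ii°, borrowed from the parallel minor.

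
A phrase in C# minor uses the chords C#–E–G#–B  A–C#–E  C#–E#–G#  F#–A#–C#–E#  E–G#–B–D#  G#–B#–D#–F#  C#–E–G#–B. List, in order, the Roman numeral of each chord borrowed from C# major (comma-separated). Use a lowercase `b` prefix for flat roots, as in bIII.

I, IVmaj7

In C# minor (with V from harmonic minor) the diatonic chords are C#m, D#dim, E, F#m, G#, A, B. Of the given chords, C#–E–G#–B = C#m7, A–C#–E = A, E–G#–B–D# = Emaj7 and G#–B#–D#–F# = G#7 are diatonic. C#–E#–G# doesn't fit — on degree 1 C# minor would have C#m (i). C# is the degree-1 chord of C# major, so it is the borrowed I. F#–A#–C#–E# is not: scale degree 4 in C# minor carries F#m (iv). In C# major the chord on that degree is F#maj7, so here it functions as IVmaj7, borrowed from the parallel major.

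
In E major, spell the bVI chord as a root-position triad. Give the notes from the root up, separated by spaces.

C E G

bVI is built on the lowered scale degree 6. In E major degree 6 is C#; lowered it becomes C. In E minor the chord on C is C–E–G.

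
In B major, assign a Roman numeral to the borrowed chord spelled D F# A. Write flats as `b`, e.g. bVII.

D is the lowered form of scale degree 3 in B major (the diatonic degree 3 is D#). Diatonically B major has D#m (iii) on that degree; D–F#–A is instead the major chord native to B minor, so it takes the label bIII.

bIII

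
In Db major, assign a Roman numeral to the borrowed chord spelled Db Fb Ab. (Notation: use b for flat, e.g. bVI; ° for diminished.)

Db is scale degree 1 in Db major. The diatonic chord on degree 1 would be Db (I), but Db–Fb–Ab is the minor chord from Db minor. As a borrowed chord it is labeled i.

i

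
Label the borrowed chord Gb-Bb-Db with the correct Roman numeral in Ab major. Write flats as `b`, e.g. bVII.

The root Gb is the lowered 7th scale degree — diatonically Ab major has G there. The diatonic chord on degree 7 would be Gdim (vii°), but Gb–Bb–Db is the major chord from Ab minor. As a borrowed chord it is labeled bVII.

bVII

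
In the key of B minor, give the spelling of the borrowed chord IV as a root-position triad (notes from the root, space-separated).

E G# B

The root, E, is scale degree 4 — the same note in B minor and B major; only the chord quality changes. Stacking thirds in B major on E gives E–G#–B.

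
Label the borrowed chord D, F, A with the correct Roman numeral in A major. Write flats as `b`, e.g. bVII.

The root D is the diatonic 4th degree of A major; the borrowing shows in the chord quality. Diatonically A major has D (IV) on that degree; D–F–A is instead the minor chord native to A minor, so it takes the label iv.

iv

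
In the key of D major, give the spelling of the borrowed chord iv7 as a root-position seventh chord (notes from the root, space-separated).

iv7 is built on scale degree 4, which is G in both D major and its parallel. In D minor the chord on G is G–Bb–D–F.

G Bb D F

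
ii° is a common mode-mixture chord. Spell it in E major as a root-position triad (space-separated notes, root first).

ii° is built on scale degree 2, which is F# in both E major and its parallel. Stacking thirds in E minor on F# gives F#–A–C.

F# A C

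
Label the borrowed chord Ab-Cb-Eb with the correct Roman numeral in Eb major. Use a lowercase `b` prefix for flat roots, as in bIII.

iv

Ab is scale degree 4 in Eb major. The diatonic chord on degree 4 would be Ab (IV), but Ab–Cb–Eb is the minor chord from Eb minor. As a borrowed chord it is labeled iv.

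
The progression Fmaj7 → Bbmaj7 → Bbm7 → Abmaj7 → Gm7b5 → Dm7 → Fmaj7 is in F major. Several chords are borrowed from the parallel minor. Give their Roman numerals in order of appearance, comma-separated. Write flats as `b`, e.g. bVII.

iv7, bIIImaj7, iiø7

The diatonic triads in F major are F, Gm, Am, Bb, C, Dm, Edim. Fmaj7, Bbmaj7 and Dm7 are all diatonic. Bbm7 (Bb–Db–F–Ab) doesn't fit — on degree 4 F major would have Bb (IV). Bbm7 is the degree-4 chord of F minor, so it is the borrowed iv7. Abmaj7 (Ab–C–Eb–G) doesn't fit — on degree 3 F major would have Am (iii). Abmaj7 is the degree-3 chord of F minor, so it is the borrowed bIIImaj7. But Gm7b5 (G–Bb–Db–F) is foreign: the diatonic ii on degree 2 is Gm, whereas Gm7b5 comes from F minor. It is labeled iiø7.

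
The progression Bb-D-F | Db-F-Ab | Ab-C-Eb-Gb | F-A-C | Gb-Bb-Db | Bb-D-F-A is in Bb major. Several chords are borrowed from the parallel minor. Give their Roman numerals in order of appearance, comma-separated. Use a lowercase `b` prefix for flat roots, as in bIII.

In Bb major the diatonic chords are Bb, Cm, Dm, Eb, F, Gm, Adim. Of the given chords, Bb–D–F = Bb, F–A–C = F and Bb–D–F–A = Bbmaj7 are diatonic. Db–F–Ab is not: scale degree 3 in Bb major carries Dm (iii). In Bb minor the chord on that degree is Db, so here it functions as bIII, borrowed from the parallel minor. But Ab–C–Eb–Gb is foreign: the diatonic vii° on degree 7 is Adim, whereas Ab7 comes from Bb minor. It is labeled bVII7. Gb–Bb–Db is not: scale degree 6 in Bb major carries Gm (vi). In Bb minor the chord on that degree is Gb, so here it functions as bVI, borrowed from the parallel minor.

bIII, bVII7, bVI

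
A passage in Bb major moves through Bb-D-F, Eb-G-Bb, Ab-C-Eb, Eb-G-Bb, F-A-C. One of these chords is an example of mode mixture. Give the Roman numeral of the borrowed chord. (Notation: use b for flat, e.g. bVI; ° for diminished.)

The diatonic triads in Bb major are Bb, Cm, Dm, Eb, F, Gm, Adim. Bb–D–F = Bb, Eb–G–Bb = Eb and F–A–C = F are all diatonic. Ab–C–Eb doesn't fit — on degree 7 Bb major would have Adim (vii°). Ab is the degree-7 chord of Bb minor, so it is the borrowed bVII.

bVII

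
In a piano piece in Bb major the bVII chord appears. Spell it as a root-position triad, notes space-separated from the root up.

The root of bVII is the lowered 7th degree: A becomes Ab. Building the major chord from the parallel minor on Ab: Ab–C–Eb.

Ab C Eb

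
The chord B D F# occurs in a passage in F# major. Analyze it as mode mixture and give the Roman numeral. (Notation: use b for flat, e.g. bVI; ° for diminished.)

B is scale degree 4 in F# major. Diatonically F# major has B (IV) on that degree; B–D–F# is instead the minor chord native to F# minor, so it takes the label iv.

iv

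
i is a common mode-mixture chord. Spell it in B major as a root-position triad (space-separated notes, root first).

B D F#

The root, B, is scale degree 1 — the same note in B major and B minor; only the chord quality changes. In B minor the chord on B is B–D–F#.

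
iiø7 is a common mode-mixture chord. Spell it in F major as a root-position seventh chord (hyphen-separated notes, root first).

iiø7 is built on scale degree 2, which is G in both F major and its parallel. Building the half-diminished-seventh chord from the parallel minor on G: G–Bb–Db–F.

G-Bb-Db-F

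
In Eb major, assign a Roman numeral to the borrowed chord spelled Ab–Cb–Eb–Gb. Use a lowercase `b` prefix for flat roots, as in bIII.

iv7

Ab is scale degree 4 in Eb major. Ab–Cb–Eb–Gb is a minor-seventh chord — the form found in Eb minor, not the diatonic IV (Ab). Borrowed into Eb major it is written iv7.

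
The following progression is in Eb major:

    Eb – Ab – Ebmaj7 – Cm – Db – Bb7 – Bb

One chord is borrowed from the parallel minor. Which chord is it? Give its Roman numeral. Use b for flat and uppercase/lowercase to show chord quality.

The diatonic triads in Eb major are Eb, Fm, Gm, Ab, Bb, Cm, Ddim. Of the given chords, Eb, Ab, Ebmaj7, Cm, Bb7 and Bb are diatonic. Db (Db–F–Ab) doesn't fit — on degree 7 Eb major would have Ddim (vii°). Db is the degree-7 chord of Eb minor, so it is the borrowed bVII.

bVII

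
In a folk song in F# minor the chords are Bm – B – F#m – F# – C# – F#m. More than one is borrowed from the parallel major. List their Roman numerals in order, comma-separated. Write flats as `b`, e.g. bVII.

IV, I

F# minor has the diatonic set F#m, G#dim, A, Bm, C#, D, E (with V from harmonic minor). Bm, F#m and C# are all diatonic. B (B–D#–F#) is not: scale degree 4 in F# minor carries Bm (iv). In F# major the chord on that degree is B, so here it functions as IV, borrowed from the parallel major. But F# (F#–A#–C#) is foreign: the diatonic i on degree 1 is F#m, whereas F# comes from F# major. It is labeled I.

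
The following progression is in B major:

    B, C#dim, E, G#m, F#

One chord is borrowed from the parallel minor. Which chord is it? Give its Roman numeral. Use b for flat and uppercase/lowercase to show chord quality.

In B major the diatonic chords are B, C#m, D#m, E, F#, G#m, A#dim. B, E, G#m and F# all belong to that set. C#dim (C#–E–G) is not: scale degree 2 in B major carries C#m (ii). In B minor the chord on that degree is C#dim, so here it functions as ii°, borrowed from the parallel minor.

ii°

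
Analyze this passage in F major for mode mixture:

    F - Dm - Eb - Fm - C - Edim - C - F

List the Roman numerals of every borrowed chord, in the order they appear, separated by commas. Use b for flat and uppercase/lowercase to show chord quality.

The diatonic triads in F major are F, Gm, Am, Bb, C, Dm, Edim. Of the given chords, F, Dm, C and Edim are diatonic. But Eb (Eb–G–Bb) is foreign: the diatonic vii° on degree 7 is Edim, whereas Eb comes from F minor. It is labeled bVII. But Fm (F–Ab–C) is foreign: the diatonic I on degree 1 is F, whereas Fm comes from F minor. It is labeled i.

bVII, i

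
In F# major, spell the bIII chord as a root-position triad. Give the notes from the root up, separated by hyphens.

A-C#-E

Scale degree 3 in F# major is A#. bIII uses the lowered form, A, taken from F# minor. In F# minor the chord on A is A–C#–E.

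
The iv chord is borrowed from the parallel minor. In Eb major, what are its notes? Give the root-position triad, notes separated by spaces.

Ab Cb Eb

The root, Ab, is scale degree 4 — the same note in Eb major and Eb minor; only the chord quality changes. In Eb minor the chord on Ab is Ab–Cb–Eb.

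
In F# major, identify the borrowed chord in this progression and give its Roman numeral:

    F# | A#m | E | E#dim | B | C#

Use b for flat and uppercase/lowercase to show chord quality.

The diatonic triads in F# major are F#, G#m, A#m, B, C#, D#m, E#dim. Of the given chords, F#, A#m, E#dim, B and C# are diatonic. E (E–G#–B) is not: scale degree 7 in F# major carries E#dim (vii°). In F# minor the chord on that degree is E, so here it functions as bVII, borrowed from the parallel minor.

bVII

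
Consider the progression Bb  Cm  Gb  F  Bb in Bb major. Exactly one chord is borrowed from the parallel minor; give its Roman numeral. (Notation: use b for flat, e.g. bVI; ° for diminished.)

bVI

Bb major has the diatonic set Bb, Cm, Dm, Eb, F, Gm, Adim. Of the given chords, Bb, Cm and F are diatonic. But Gb (Gb–Bb–Db) is foreign: the diatonic vi on degree 6 is Gm, whereas Gb comes from Bb minor. It is labeled bVI.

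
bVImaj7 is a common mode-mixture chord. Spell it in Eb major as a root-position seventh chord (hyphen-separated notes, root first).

Cb-Eb-Gb-Bb

bVImaj7 is built on the lowered scale degree 6. In Eb major degree 6 is C; lowered it becomes Cb. Stacking thirds in Eb minor on Cb gives Cb–Eb–Gb–Bb.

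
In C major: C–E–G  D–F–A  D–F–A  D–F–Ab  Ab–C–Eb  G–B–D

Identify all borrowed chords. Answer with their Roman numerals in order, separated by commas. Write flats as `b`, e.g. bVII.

ii°, bVI

The diatonic triads in C major are C, Dm, Em, F, G, Am, Bdim. C–E–G = C, D–F–A = Dm and G–B–D = G are all diatonic. But D–F–Ab is foreign: the diatonic ii on degree 2 is Dm, whereas Ddim comes from C minor. It is labeled ii°. But Ab–C–Eb is foreign: the diatonic vi on degree 6 is Am, whereas Ab comes from C minor. It is labeled bVI.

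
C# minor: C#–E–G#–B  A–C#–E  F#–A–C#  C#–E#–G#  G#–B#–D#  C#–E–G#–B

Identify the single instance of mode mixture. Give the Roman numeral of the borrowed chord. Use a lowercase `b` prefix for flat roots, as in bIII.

In C# minor (with V from harmonic minor) the diatonic chords are C#m, D#dim, E, F#m, G#, A, B. C#–E–G#–B = C#m7, A–C#–E = A, F#–A–C# = F#m and G#–B#–D# = G# are all diatonic. C#–E#–G# doesn't fit — on degree 1 C# minor would have C#m (i). C# is the degree-1 chord of C# major, so it is the borrowed I.

I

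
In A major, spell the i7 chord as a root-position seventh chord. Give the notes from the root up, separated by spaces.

A C E G

i7 is built on scale degree 1, which is A in both A major and its parallel. Stacking thirds in A minor on A gives A–C–E–G.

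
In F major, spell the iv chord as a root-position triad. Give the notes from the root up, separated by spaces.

iv is built on scale degree 4, which is Bb in both F major and its parallel. Stacking thirds in F minor on Bb gives Bb–Db–F.

Bb Db F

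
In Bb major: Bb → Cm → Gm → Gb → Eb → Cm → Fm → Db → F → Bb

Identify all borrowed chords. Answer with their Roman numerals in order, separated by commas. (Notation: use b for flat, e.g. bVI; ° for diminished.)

bVI, v, bIII

The diatonic triads in Bb major are Bb, Cm, Dm, Eb, F, Gm, Adim. Of the given chords, Bb, Cm, Gm, Eb and F are diatonic. Gb (Gb–Bb–Db) doesn't fit — on degree 6 Bb major would have Gm (vi). Gb is the degree-6 chord of Bb minor, so it is the borrowed bVI. But Fm (F–Ab–C) is foreign: the diatonic V on degree 5 is F, whereas Fm comes from Bb minor. It is labeled v. Db (Db–F–Ab) doesn't fit — on degree 3 Bb major would have Dm (iii). Db is the degree-3 chord of Bb minor, so it is the borrowed bIII.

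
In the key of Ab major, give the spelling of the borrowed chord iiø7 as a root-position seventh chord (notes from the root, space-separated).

Bb Db Fb Ab

iiø7 is built on scale degree 2, which is Bb in both Ab major and its parallel. Stacking thirds in Ab minor on Bb gives Bb–Db–Fb–Ab.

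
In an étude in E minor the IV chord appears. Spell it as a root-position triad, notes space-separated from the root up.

IV is built on scale degree 4, which is A in both E minor and its parallel. In E major the chord on A is A–C#–E.

A C# E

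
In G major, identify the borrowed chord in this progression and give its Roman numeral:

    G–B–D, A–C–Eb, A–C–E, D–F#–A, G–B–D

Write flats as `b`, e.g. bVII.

The diatonic triads in G major are G, Am, Bm, C, D, Em, F#dim. G–B–D = G, A–C–E = Am and D–F#–A = D are all diatonic. But A–C–Eb is foreign: the diatonic ii on degree 2 is Am, whereas Adim comes from G minor. It is labeled ii°.

ii°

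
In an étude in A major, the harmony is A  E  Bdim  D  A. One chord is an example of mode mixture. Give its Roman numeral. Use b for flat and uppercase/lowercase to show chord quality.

In A major the diatonic chords are A, Bm, C#m, D, E, F#m, G#dim. A, E and D all belong to that set. But Bdim (B–D–F) is foreign: the diatonic ii on degree 2 is Bm, whereas Bdim comes from A minor. It is labeled ii°.

ii°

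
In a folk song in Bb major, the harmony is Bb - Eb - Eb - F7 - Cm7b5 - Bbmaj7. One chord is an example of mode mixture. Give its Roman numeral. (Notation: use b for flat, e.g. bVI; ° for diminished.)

iiø7

The diatonic triads in Bb major are Bb, Cm, Dm, Eb, F, Gm, Adim. Bb, Eb, F7 and Bbmaj7 all belong to that set. Cm7b5 (C–Eb–Gb–Bb) doesn't fit — on degree 2 Bb major would have Cm (ii). Cm7b5 is the degree-2 chord of Bb minor, so it is the borrowed iiø7.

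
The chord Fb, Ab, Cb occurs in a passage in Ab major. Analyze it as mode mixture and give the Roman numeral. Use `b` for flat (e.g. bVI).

Fb is the lowered form of scale degree 6 in Ab major (the diatonic degree 6 is F). Diatonically Ab major has Fm (vi) on that degree; Fb–Ab–Cb is instead the major chord native to Ab minor, so it takes the label bVI.

bVI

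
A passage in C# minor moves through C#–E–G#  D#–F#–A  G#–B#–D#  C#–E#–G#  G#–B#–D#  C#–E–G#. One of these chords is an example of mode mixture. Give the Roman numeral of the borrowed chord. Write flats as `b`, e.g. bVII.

I

The diatonic triads in C# minor (with V from harmonic minor) are C#m, D#dim, E, F#m, G#, A, B. C#–E–G# = C#m, D#–F#–A = D#dim and G#–B#–D# = G# are all diatonic. C#–E#–G# is not: scale degree 1 in C# minor carries C#m (i). In C# major the chord on that degree is C#, so here it functions as I, borrowed from the parallel major.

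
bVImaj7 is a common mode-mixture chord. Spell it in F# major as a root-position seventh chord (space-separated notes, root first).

D F# A C#

bVImaj7 is built on the lowered scale degree 6. In F# major degree 6 is D#; lowered it becomes D. In F# minor the chord on D is D–F#–A–C#.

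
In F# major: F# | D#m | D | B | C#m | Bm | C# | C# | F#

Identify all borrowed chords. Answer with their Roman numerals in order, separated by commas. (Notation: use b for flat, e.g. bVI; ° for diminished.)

bVI, v, iv

In F# major the diatonic chords are F#, G#m, A#m, B, C#, D#m, E#dim. F#, D#m, B and C# are all diatonic. D (D–F#–A) is not: scale degree 6 in F# major carries D#m (vi). In F# minor the chord on that degree is D, so here it functions as bVI, borrowed from the parallel minor. C#m (C#–E–G#) doesn't fit — on degree 5 F# major would have C# (V). C#m is the degree-5 chord of F# minor, so it is the borrowed v. But Bm (B–D–F#) is foreign: the diatonic IV on degree 4 is B, whereas Bm comes from F# minor. It is labeled iv.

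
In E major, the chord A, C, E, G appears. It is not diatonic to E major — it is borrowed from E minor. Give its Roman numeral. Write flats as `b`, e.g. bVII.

iv7

A is scale degree 4 in E major. A–C–E–G is a minor-seventh chord — the form found in E minor, not the diatonic IV (A). Borrowed into E major it is written iv7.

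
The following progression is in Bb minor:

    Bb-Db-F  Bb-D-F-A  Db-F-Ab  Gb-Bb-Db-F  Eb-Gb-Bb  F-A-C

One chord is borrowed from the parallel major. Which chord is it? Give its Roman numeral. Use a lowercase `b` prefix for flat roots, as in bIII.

Imaj7

Bb minor has the diatonic set Bbm, Cdim, Db, Ebm, F, Gb, Ab (with V from harmonic minor). Of the given chords, Bb–Db–F = Bbm, Db–F–Ab = Db, Gb–Bb–Db–F = Gbmaj7, Eb–Gb–Bb = Ebm and F–A–C = F are diatonic. Bb–D–F–A is not: scale degree 1 in Bb minor carries Bbm (i). In Bb major the chord on that degree is Bbmaj7, so here it functions as Imaj7, borrowed from the parallel major.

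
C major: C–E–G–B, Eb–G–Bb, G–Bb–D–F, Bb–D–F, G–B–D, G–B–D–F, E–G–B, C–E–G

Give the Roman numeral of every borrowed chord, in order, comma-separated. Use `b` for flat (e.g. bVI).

bIII, v7, bVII

In C major the diatonic chords are C, Dm, Em, F, G, Am, Bdim. Of the given chords, C–E–G–B = Cmaj7, G–B–D = G, G–B–D–F = G7, E–G–B = Em and C–E–G = C are diatonic. Eb–G–Bb doesn't fit — on degree 3 C major would have Em (iii). Eb is the degree-3 chord of C minor, so it is the borrowed bIII. But G–Bb–D–F is foreign: the diatonic V on degree 5 is G, whereas Gm7 comes from C minor. It is labeled v7. Bb–D–F doesn't fit — on degree 7 C major would have Bdim (vii°). Bb is the degree-7 chord of C minor, so it is the borrowed bVII.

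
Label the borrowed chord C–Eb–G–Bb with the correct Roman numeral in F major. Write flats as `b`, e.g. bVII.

The root C is the diatonic 5th degree of F major; the borrowing shows in the chord quality. The diatonic chord on degree 5 would be C (V), but C–Eb–G–Bb is the minor-seventh chord from F minor. As a borrowed chord it is labeled v7.

v7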